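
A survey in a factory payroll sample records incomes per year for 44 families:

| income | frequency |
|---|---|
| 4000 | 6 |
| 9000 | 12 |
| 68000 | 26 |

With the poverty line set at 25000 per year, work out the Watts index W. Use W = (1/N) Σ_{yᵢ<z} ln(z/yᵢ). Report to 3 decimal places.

0.529

Incomes under z: 6×4000, 12×9000 (q = 18 of N = 44).
Log gaps: ln(25000/4000) = 1.8326 (×6); ln(25000/9000) = 1.0217 (×12).
W = 23.255304 / 44 = 0.529.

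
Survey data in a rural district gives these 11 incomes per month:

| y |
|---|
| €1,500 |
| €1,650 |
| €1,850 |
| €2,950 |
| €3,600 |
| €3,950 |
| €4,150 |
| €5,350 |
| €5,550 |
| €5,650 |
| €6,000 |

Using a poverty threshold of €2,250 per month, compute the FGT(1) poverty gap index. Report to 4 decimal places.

Below z: €1,500, €1,650, €1,850 (q = 3 of N = 11).
Normalized shortfalls: (2250−1500)/2250 = 0.3333; (2250−1650)/2250 = 0.2667; (2250−1850)/2250 = 0.1778.
Sum of shortfalls = 0.777778; P₁ averages over all N: 0.777778 / 11 = 0.0707.

0.0707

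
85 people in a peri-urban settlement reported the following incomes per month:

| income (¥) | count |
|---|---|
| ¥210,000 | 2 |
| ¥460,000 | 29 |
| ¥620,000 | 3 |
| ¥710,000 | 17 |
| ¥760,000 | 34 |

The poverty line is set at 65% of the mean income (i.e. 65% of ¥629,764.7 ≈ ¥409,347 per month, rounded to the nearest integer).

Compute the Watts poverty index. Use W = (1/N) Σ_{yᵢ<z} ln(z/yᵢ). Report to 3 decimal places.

Below the line: 2×¥210,000 (q = 2 of N = 85).
Log gaps: ln(409347/210000) = 0.6675 (×2).
W = 1.334911 / 85 = 0.016.

0.016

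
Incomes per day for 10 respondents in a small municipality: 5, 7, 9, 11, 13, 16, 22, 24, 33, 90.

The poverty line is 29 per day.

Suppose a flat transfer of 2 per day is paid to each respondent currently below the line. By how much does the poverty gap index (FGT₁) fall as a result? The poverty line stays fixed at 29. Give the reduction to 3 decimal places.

Before: below the line — 5, 7, 9, 11, 13, 16, 22, 24; poverty gap index (FGT₁) = 0.43103.
After the 2 transfer: below the line — 7, 9, 11, 13, 15, 18, 24, 26; poverty gap index (FGT₁) = 0.37586.
Reduction = 0.43103 − 0.37586 = 0.055.

0.055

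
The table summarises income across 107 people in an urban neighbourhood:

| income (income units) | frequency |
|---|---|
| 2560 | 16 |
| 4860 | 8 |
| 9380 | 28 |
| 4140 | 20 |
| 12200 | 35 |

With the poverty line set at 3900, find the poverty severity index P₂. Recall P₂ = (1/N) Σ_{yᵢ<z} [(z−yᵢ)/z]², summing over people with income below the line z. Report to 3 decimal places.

Below z: 16×2560 (q = 16 of N = 107).
Relative gaps: (3900−2560)/3900 = 0.3436 (×16).
Squared: 0.1181 (×16).
Sum = 1.888863; P₂ = 1.888863 / 107 = 0.018.

0.018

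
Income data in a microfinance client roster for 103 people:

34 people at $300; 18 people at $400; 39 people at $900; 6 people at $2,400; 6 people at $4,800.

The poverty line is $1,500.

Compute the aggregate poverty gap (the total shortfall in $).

Below the line: 34×$300, 18×$400, 39×$900 (q = 91 of N = 103).
Individual gaps: 34×(1500−300) = 40800; 18×(1500−400) = 19800; 39×(1500−900) = 23400.
Aggregate gap = $84,000.

$84,000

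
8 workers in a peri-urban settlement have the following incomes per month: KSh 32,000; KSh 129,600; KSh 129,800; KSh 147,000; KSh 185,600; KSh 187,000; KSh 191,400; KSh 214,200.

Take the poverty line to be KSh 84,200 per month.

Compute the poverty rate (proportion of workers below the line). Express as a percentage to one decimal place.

12.5%

1 of the 8 workers have income below KSh 84,200.
H = 1/8 = 12.5%.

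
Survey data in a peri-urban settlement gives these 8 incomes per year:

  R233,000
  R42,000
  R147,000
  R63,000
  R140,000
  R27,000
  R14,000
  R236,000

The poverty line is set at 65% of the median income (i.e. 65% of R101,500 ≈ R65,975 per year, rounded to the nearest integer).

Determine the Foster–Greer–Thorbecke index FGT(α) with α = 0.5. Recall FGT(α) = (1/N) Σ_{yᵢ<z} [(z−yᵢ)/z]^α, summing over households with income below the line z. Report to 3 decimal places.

Below the line: R14,000, R27,000, R42,000, R63,000 (q = 4 of N = 8).
Relative gaps: (65975−14000)/65975 = 0.7878; (65975−27000)/65975 = 0.5908; (65975−42000)/65975 = 0.3634; (65975−63000)/65975 = 0.0451.
Raised to α = 0.5: 0.88758; 0.76861; 0.60282; 0.21235.
Sum = 2.471359; FGT(0.5) = 2.471359 / 8 = 0.309.

0.309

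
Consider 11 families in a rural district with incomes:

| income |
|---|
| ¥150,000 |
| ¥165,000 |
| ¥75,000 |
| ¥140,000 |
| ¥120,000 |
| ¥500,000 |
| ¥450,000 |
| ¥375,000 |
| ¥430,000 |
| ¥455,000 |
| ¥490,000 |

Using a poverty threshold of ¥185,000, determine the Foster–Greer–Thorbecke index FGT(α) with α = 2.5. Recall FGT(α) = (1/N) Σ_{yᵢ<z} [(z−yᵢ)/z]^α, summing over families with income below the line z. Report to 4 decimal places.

Incomes under z: ¥75,000, ¥120,000, ¥140,000, ¥150,000, ¥165,000 (q = 5 of N = 11).
Relative gaps: (185000−75000)/185000 = 0.5946; (185000−120000)/185000 = 0.3514; (185000−140000)/185000 = 0.2432; (185000−150000)/185000 = 0.1892; (185000−165000)/185000 = 0.1081.
Raised to α = 2.5: 0.27262; 0.07317; 0.02918; 0.01557; 0.00384.
Sum = 0.394382; FGT(2.5) = 0.394382 / 11 = 0.0359.

0.0359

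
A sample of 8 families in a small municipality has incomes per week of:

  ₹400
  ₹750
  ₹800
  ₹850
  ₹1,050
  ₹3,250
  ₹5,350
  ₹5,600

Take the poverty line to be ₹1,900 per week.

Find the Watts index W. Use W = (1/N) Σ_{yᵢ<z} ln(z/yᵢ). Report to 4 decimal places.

0.5938

Below z: ₹400, ₹750, ₹800, ₹850, ₹1,050 (q = 5 of N = 8).
Log gaps: ln(1900/400) = 1.5581; ln(1900/750) = 0.9295; ln(1900/800) = 0.8650; ln(1900/850) = 0.8044; ln(1900/1050) = 0.5931.
W = 4.750115 / 8 = 0.5938.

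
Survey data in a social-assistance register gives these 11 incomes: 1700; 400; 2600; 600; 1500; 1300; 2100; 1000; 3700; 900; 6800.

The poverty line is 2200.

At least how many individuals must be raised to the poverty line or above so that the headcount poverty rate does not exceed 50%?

8 of the 11 individuals are poor, so H = 8/11 = 0.727.
A headcount ratio of at most 50% allows at most ⌊0.50 × 11⌋ = 5 poor individuals.
So at least 8 − 5 = 3 must be lifted.

3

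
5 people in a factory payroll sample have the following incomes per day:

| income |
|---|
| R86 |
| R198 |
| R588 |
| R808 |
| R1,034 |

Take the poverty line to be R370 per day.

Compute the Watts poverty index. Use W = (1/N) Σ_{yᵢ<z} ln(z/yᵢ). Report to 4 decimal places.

Poor units: R86, R198 (q = 2 of N = 5).
Log shortfalls: ln(370/86) = 1.4592; ln(370/198) = 0.6252.
W = 2.084392 / 5 = 0.4169.

0.4169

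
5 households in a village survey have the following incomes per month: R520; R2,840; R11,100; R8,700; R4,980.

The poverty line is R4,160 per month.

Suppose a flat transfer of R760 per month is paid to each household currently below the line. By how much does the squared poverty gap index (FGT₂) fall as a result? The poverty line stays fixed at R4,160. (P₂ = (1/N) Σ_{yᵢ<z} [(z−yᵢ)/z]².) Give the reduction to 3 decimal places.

0.074

Before: below the line — R520, R2,840; squared poverty gap index (FGT₂) = 0.17326.
After the R760 transfer: below the line — R1,280, R3,600; squared poverty gap index (FGT₂) = 0.09948.
Reduction = 0.17326 − 0.09948 = 0.074.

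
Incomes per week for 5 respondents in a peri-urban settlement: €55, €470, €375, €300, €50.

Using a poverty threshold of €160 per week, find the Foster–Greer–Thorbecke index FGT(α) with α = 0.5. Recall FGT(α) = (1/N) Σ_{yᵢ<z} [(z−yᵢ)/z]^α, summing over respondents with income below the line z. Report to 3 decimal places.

0.328

Below z: €50, €55 (q = 2 of N = 5).
Normalized shortfalls: (160−50)/160 = 0.6875; (160−55)/160 = 0.6562.
Raised to α = 0.5: 0.82916; 0.81009.
Sum = 1.639249; FGT(0.5) = 1.639249 / 5 = 0.328.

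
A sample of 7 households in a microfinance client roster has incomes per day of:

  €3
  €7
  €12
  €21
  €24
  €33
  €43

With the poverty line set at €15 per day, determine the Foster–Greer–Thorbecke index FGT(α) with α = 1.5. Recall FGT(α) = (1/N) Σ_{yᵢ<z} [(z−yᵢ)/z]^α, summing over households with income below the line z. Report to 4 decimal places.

0.1706

Below the line: €3, €7, €12 (q = 3 of N = 7).
Shortfall ratios: (15−3)/15 = 0.8000; (15−7)/15 = 0.5333; (15−12)/15 = 0.2000.
Raised to α = 1.5: 0.71554; 0.38949; 0.08944.
Sum = 1.194476; FGT(1.5) = 1.194476 / 7 = 0.1706.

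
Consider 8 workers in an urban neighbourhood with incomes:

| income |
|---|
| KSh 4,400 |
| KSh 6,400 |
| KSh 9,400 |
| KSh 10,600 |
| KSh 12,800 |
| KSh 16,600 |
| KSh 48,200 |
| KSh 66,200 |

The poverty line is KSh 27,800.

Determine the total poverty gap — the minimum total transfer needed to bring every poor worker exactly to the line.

KSh 106,600

Poor units: KSh 4,400, KSh 6,400, KSh 9,400, KSh 10,600, KSh 12,800, KSh 16,600 (q = 6 of N = 8).
Individual gaps: 27800−4400 = 23400; 27800−6400 = 21400; 27800−9400 = 18400; 27800−10600 = 17200; 27800−12800 = 15000; 27800−16600 = 11200.
Aggregate gap = KSh 106,600.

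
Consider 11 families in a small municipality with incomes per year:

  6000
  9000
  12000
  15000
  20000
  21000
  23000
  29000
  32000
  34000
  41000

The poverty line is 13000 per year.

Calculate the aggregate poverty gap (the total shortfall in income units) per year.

Incomes under z: 6000, 9000, 12000 (q = 3 of N = 11).
Individual gaps: 13000−6000 = 7000; 13000−9000 = 4000; 13000−12000 = 1000.
Aggregate gap = 12000.

12000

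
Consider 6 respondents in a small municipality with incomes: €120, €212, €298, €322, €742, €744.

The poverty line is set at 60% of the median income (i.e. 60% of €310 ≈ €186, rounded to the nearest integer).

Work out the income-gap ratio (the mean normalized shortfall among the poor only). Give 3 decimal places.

Below z: €120 (q = 1 of N = 6).
Shortfall ratios (z−y)/z: 0.3548; sum = 0.354839.
The income-gap ratio divides by q (the poor only): 0.354839 / 1 = 0.355.

0.355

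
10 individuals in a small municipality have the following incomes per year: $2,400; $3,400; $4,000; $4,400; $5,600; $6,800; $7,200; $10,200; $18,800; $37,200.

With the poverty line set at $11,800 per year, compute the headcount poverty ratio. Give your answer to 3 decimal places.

0.800

8 of the 10 individuals have income below $11,800.
H = 8/10 = 0.800.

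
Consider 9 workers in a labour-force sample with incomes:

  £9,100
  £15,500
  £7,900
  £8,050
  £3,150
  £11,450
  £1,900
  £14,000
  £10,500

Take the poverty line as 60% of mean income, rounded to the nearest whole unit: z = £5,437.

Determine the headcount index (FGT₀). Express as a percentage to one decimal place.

22.2%

2 of the 9 workers have income below £5,437.
H = 2/9 = 22.2%.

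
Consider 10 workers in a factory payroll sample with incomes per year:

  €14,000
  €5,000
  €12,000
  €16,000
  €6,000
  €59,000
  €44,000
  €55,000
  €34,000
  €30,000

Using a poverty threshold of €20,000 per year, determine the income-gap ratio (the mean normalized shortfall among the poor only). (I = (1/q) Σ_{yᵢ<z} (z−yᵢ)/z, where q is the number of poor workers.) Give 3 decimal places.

0.470

Below z: €5,000, €6,000, €12,000, €14,000, €16,000 (q = 5 of N = 10).
Shortfall ratios (z−y)/z: 0.7500, 0.7000, 0.4000, 0.3000, 0.2000; sum = 2.350000.
I averages over the q = 5 poor units only: 2.350000 / 5 = 0.470.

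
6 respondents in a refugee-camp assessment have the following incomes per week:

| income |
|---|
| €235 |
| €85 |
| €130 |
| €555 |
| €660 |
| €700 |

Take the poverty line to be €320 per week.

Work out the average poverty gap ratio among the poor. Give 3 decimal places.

Poor units: €85, €130, €235 (q = 3 of N = 6).
Relative gaps: 0.7344, 0.5938, 0.2656; sum = 1.593750.
The income-gap ratio divides by q (the poor only): 1.593750 / 3 = 0.531.

0.531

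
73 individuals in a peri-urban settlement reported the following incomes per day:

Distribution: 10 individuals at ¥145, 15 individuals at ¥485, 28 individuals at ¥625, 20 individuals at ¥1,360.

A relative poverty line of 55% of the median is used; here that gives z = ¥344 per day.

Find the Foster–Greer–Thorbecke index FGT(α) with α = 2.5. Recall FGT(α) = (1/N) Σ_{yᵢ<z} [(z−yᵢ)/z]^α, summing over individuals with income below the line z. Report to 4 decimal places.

0.0349

Incomes under z: 10×¥145 (q = 10 of N = 73).
Relative gaps: (344−145)/344 = 0.5785 (×10).
Raised to α = 2.5: 0.25453 (×10).
Sum = 2.545286; FGT(2.5) = 2.545286 / 73 = 0.0349.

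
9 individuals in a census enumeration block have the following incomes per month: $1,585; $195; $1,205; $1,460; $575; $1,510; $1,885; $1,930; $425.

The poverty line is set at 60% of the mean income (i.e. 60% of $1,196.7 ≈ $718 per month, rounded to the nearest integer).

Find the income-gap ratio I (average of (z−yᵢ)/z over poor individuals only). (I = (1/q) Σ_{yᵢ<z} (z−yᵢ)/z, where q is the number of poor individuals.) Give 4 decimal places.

Below the line: $195, $425, $575 (q = 3 of N = 9).
Shortfall ratios (z−y)/z: 0.7284, 0.4081, 0.1992; sum = 1.335655.
I averages over the q = 3 poor units only: 1.335655 / 3 = 0.4452.

0.4452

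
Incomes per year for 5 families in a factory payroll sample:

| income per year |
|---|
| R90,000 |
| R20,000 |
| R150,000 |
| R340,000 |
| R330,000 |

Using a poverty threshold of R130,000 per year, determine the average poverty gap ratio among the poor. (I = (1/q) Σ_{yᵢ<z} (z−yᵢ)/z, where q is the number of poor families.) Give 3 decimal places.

Poor units: R20,000, R90,000 (q = 2 of N = 5).
Relative gaps: 0.8462, 0.3077; sum = 1.153846.
I averages over the q = 2 poor units only: 1.153846 / 2 = 0.577.

0.577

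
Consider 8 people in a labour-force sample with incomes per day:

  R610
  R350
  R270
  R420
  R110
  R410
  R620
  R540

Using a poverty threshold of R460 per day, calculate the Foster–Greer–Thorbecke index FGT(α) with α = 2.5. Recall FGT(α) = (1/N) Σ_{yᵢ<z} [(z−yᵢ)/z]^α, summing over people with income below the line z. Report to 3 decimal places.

Below the line: R110, R270, R350, R410, R420 (q = 5 of N = 8).
Relative gaps: (460−110)/460 = 0.7609; (460−270)/460 = 0.4130; (460−350)/460 = 0.2391; (460−410)/460 = 0.1087; (460−420)/460 = 0.0870.
Raised to α = 2.5: 0.50498; 0.10965; 0.02796; 0.00390; 0.00223.
Sum = 0.648715; FGT(2.5) = 0.648715 / 8 = 0.081.

0.081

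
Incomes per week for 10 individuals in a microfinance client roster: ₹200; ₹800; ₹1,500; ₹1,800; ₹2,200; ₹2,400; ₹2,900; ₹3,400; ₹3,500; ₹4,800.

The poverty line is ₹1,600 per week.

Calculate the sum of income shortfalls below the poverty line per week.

₹2,300

Incomes under z: ₹200, ₹800, ₹1,500 (q = 3 of N = 10).
Individual gaps: 1600−200 = 1400; 1600−800 = 800; 1600−1500 = 100.
Aggregate gap = ₹2,300.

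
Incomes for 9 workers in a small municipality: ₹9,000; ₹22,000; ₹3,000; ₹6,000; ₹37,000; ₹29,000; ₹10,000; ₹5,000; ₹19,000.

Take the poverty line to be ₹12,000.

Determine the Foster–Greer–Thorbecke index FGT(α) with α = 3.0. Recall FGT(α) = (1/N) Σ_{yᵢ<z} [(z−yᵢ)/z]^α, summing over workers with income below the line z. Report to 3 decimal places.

Poor units: ₹3,000, ₹5,000, ₹6,000, ₹9,000, ₹10,000 (q = 5 of N = 9).
Relative gaps: (12000−3000)/12000 = 0.7500; (12000−5000)/12000 = 0.5833; (12000−6000)/12000 = 0.5000; (12000−9000)/12000 = 0.2500; (12000−10000)/12000 = 0.1667.
Raised to α = 3.0: 0.42188; 0.19850; 0.12500; 0.01562; 0.00463.
Sum = 0.765625; FGT(3.0) = 0.765625 / 9 = 0.085.

0.085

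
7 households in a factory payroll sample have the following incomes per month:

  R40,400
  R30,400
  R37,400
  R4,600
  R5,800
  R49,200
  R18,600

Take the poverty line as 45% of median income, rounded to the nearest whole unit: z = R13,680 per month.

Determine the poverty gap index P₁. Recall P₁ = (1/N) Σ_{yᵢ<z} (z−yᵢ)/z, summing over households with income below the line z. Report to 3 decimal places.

0.177

Incomes under z: R4,600, R5,800 (q = 2 of N = 7).
Relative gaps: (13680−4600)/13680 = 0.6637; (13680−5800)/13680 = 0.5760.
Sum of shortfalls = 1.239766; P₁ averages over all N: 1.239766 / 7 = 0.177.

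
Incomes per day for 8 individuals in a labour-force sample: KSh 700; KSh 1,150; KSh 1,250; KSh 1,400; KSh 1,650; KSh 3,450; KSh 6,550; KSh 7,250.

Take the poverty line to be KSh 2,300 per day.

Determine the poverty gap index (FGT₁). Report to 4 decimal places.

0.2908

Below z: KSh 700, KSh 1,150, KSh 1,250, KSh 1,400, KSh 1,650 (q = 5 of N = 8).
Shortfall ratios: (2300−700)/2300 = 0.6957; (2300−1150)/2300 = 0.5000; (2300−1250)/2300 = 0.4565; (2300−1400)/2300 = 0.3913; (2300−1650)/2300 = 0.2826.
Sum of shortfalls = 2.326087; P₁ averages over all N: 2.326087 / 8 = 0.2908.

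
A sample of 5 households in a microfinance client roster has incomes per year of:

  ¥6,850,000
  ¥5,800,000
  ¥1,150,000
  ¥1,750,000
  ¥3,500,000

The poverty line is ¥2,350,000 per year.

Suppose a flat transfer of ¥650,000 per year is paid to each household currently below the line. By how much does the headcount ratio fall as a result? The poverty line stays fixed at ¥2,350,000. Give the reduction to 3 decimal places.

Before: below the line — ¥1,150,000, ¥1,750,000; headcount ratio = 0.40000.
After the ¥650,000 transfer: below the line — ¥1,800,000; headcount ratio = 0.20000.
Reduction = 0.40000 − 0.20000 = 0.200.

0.200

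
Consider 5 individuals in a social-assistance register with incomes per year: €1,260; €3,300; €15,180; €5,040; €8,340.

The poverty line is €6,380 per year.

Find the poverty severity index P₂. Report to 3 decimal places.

Incomes under z: €1,260, €3,300, €5,040 (q = 3 of N = 5).
Shortfall ratios: (6380−1260)/6380 = 0.8025; (6380−3300)/6380 = 0.4828; (6380−5040)/6380 = 0.2100.
Squared: 0.6440; 0.2331; 0.0441.
Sum = 0.921188; P₂ = 0.921188 / 5 = 0.184.

0.184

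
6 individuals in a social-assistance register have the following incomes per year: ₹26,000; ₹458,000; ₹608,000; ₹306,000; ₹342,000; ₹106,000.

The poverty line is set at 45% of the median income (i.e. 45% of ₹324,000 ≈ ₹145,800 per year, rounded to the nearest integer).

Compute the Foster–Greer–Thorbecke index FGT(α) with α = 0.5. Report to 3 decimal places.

Below the line: ₹26,000, ₹106,000 (q = 2 of N = 6).
Gap ratios (z−y)/z: (145800−26000)/145800 = 0.8217; (145800−106000)/145800 = 0.2730.
Raised to α = 0.5: 0.90646; 0.52247.
Sum = 1.428934; FGT(0.5) = 1.428934 / 6 = 0.238.

0.238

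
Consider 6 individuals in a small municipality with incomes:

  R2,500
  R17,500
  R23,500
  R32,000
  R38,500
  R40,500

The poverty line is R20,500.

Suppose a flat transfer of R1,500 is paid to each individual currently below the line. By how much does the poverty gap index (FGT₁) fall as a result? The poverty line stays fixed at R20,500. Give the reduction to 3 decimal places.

Before: below the line — R2,500, R17,500; poverty gap index (FGT₁) = 0.17073.
After the R1,500 transfer: below the line — R4,000, R19,000; poverty gap index (FGT₁) = 0.14634.
Reduction = 0.17073 − 0.14634 = 0.024.

0.024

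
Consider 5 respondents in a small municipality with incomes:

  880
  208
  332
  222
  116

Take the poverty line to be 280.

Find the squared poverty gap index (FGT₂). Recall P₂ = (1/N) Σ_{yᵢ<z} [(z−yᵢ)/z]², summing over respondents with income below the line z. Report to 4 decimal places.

Incomes under z: 116, 208, 222 (q = 3 of N = 5).
Relative gaps: (280−116)/280 = 0.5857; (280−208)/280 = 0.2571; (280−222)/280 = 0.2071.
Squared: 0.3431; 0.0661; 0.0429.
Sum = 0.452092; P₂ = 0.452092 / 5 = 0.0904.

0.0904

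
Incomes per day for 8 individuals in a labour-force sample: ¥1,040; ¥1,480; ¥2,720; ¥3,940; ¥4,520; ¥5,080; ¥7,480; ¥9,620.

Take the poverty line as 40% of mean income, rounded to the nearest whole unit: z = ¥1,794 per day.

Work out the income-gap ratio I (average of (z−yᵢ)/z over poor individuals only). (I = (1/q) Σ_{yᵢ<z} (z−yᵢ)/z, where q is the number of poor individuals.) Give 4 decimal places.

0.2977

Below the line: ¥1,040, ¥1,480 (q = 2 of N = 8).
Relative gaps: 0.4203, 0.1750; sum = 0.595318.
The income-gap ratio divides by q (the poor only): 0.595318 / 2 = 0.2977.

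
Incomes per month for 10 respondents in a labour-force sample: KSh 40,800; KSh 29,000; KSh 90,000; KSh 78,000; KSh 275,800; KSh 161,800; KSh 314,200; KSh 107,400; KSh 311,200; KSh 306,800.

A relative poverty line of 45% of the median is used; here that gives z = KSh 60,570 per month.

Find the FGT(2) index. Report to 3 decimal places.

Poor units: KSh 29,000, KSh 40,800 (q = 2 of N = 10).
Gap ratios (z−y)/z: (60570−29000)/60570 = 0.5212; (60570−40800)/60570 = 0.3264.
Squared: 0.2717; 0.1065.
Sum = 0.378202; P₂ = 0.378202 / 10 = 0.038.

0.038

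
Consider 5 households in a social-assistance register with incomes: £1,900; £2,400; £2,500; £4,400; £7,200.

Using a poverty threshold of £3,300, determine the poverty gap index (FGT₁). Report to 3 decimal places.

0.188

Below z: £1,900, £2,400, £2,500 (q = 3 of N = 5).
Relative gaps: (3300−1900)/3300 = 0.4242; (3300−2400)/3300 = 0.2727; (3300−2500)/3300 = 0.2424.
Sum of shortfalls = 0.939394; P₁ averages over all N: 0.939394 / 5 = 0.188.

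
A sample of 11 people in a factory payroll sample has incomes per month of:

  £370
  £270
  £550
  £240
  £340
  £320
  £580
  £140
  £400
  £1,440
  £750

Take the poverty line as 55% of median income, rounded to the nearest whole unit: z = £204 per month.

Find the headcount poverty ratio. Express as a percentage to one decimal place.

1 of the 11 people have income below £204.
H = 1/11 = 9.1%.

9.1%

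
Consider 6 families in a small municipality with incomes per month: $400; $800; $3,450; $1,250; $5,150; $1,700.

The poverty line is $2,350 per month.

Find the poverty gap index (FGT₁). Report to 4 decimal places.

Incomes under z: $400, $800, $1,250, $1,700 (q = 4 of N = 6).
Normalized shortfalls: (2350−400)/2350 = 0.8298; (2350−800)/2350 = 0.6596; (2350−1250)/2350 = 0.4681; (2350−1700)/2350 = 0.2766.
Σ = 2.234043. Dividing by the full population N = 6 gives P₁ = 0.3723.

0.3723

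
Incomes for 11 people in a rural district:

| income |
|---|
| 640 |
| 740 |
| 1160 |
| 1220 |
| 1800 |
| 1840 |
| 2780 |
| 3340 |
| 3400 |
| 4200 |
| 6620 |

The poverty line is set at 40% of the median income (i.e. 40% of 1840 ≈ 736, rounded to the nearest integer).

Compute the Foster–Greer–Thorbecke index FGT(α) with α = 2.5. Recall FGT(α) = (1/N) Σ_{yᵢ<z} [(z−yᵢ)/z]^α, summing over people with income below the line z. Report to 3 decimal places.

0.001

Incomes under z: 640 (q = 1 of N = 11).
Relative gaps: (736−640)/736 = 0.1304.
Raised to α = 2.5: 0.00614.
Sum = 0.006144; FGT(2.5) = 0.006144 / 11 = 0.001.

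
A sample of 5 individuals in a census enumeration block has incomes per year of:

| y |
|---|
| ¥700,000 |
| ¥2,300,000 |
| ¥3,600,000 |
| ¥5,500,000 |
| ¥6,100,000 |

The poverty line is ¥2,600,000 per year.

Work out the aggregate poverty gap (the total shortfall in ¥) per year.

Below the line: ¥700,000, ¥2,300,000 (q = 2 of N = 5).
Individual gaps: 2600000−700000 = 1900000; 2600000−2300000 = 300000.
Aggregate gap = ¥2,200,000.

¥2,200,000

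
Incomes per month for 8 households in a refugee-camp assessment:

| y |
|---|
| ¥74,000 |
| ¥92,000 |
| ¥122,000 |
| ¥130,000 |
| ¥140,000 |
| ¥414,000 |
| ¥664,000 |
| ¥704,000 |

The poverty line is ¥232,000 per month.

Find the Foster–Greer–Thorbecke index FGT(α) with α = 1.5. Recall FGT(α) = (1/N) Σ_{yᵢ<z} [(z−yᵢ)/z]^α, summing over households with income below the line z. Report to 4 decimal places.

Below the line: ¥74,000, ¥92,000, ¥122,000, ¥130,000, ¥140,000 (q = 5 of N = 8).
Shortfall ratios: (232000−74000)/232000 = 0.6810; (232000−92000)/232000 = 0.6034; (232000−122000)/232000 = 0.4741; (232000−130000)/232000 = 0.4397; (232000−140000)/232000 = 0.3966.
Raised to α = 1.5: 0.56202; 0.46877; 0.32648; 0.29152; 0.24972.
Sum = 1.898511; FGT(1.5) = 1.898511 / 8 = 0.2373.

0.2373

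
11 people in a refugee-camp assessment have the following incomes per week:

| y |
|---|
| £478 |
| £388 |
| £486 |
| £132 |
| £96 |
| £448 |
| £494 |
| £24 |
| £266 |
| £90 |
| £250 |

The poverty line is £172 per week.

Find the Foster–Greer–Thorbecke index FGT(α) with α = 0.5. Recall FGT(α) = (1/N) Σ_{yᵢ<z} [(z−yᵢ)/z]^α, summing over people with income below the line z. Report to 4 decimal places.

0.2514

Incomes under z: £24, £90, £96, £132 (q = 4 of N = 11).
Normalized shortfalls: (172−24)/172 = 0.8605; (172−90)/172 = 0.4767; (172−96)/172 = 0.4419; (172−132)/172 = 0.2326.
Raised to α = 0.5: 0.92761; 0.69047; 0.66473; 0.48224.
Sum = 2.765048; FGT(0.5) = 2.765048 / 11 = 0.2514.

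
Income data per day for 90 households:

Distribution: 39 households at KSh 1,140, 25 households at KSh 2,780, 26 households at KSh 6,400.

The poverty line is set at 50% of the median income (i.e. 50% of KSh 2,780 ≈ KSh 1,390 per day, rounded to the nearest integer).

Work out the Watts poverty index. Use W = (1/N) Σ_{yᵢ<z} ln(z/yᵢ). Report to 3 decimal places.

0.086

Below z: 39×KSh 1,140 (q = 39 of N = 90).
ln(z/y) terms: ln(1390/1140) = 0.1983 (×39).
W = 7.732744 / 90 = 0.086.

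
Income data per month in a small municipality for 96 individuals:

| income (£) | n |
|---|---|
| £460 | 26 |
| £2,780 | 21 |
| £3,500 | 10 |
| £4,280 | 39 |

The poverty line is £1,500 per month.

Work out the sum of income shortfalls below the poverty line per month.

Incomes under z: 26×£460 (q = 26 of N = 96).
Individual gaps: 26×(1500−460) = 27040.
Aggregate gap = £27,040.

£27,040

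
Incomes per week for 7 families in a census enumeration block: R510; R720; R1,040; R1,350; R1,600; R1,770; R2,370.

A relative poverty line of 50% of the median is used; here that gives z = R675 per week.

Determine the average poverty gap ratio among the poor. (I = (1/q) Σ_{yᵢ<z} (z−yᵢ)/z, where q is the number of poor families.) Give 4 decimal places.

0.2444

Below the line: R510 (q = 1 of N = 7).
Shortfall ratios (z−y)/z: 0.2444; sum = 0.244444.
The income-gap ratio divides by q (the poor only): 0.244444 / 1 = 0.2444.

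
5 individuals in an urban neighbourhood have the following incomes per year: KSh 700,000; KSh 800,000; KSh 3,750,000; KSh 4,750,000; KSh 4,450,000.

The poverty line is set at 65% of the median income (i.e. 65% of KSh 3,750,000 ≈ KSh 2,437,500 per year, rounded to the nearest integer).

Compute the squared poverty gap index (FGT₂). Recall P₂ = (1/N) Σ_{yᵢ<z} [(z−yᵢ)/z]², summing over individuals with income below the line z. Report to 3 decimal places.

Poor units: KSh 700,000, KSh 800,000 (q = 2 of N = 5).
Gap ratios (z−y)/z: (2437500−700000)/2437500 = 0.7128; (2437500−800000)/2437500 = 0.6718.
Squared: 0.5081; 0.4513.
Sum = 0.959421; P₂ = 0.959421 / 5 = 0.192.

0.192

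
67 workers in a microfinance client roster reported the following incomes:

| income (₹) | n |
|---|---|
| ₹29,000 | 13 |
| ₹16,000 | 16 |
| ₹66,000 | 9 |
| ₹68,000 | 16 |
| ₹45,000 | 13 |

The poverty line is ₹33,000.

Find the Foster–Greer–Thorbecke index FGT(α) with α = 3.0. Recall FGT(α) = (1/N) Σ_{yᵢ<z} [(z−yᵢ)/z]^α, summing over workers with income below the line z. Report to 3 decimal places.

0.033

Below z: 16×₹16,000, 13×₹29,000 (q = 29 of N = 67).
Gap ratios (z−y)/z: (33000−16000)/33000 = 0.5152 (×16); (33000−29000)/33000 = 0.1212 (×13).
Raised to α = 3.0: 0.13671 (×16); 0.00178 (×13).
Sum = 2.210535; FGT(3.0) = 2.210535 / 67 = 0.033.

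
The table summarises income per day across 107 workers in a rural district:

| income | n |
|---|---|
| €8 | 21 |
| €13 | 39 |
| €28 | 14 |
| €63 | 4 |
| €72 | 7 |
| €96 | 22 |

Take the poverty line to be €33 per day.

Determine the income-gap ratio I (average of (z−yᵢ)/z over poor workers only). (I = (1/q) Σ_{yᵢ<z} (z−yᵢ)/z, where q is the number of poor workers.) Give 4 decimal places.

Below z: 21×€8, 39×€13, 14×€28 (q = 74 of N = 107).
Shortfall ratios (z−y)/z: 0.7576 (×21), 0.6061 (×39), 0.1515 (×14); sum = 41.666667.
The income-gap ratio divides by q (the poor only): 41.666667 / 74 = 0.5631.

0.5631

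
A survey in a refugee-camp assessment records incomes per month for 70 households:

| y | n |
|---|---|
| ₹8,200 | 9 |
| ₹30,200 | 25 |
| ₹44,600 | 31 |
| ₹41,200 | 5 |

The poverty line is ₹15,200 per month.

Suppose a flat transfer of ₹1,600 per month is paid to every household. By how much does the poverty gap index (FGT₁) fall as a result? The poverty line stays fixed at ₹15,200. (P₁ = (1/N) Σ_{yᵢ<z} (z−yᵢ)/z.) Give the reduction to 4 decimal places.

0.0135

Before: below the line — 9×₹8,200; poverty gap index (FGT₁) = 0.059211.
After the ₹1,600 transfer: below the line — 9×₹9,800; poverty gap index (FGT₁) = 0.045677.
Reduction = 0.059211 − 0.045677 = 0.0135.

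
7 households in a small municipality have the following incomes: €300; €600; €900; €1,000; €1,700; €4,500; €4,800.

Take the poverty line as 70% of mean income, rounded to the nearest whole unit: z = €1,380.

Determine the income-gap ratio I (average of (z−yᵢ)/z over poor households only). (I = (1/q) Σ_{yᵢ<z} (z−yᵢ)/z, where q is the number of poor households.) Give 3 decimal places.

0.493

Below z: €300, €600, €900, €1,000 (q = 4 of N = 7).
Relative gaps: 0.7826, 0.5652, 0.3478, 0.2754; sum = 1.971014.
The income-gap ratio divides by q (the poor only): 1.971014 / 4 = 0.493.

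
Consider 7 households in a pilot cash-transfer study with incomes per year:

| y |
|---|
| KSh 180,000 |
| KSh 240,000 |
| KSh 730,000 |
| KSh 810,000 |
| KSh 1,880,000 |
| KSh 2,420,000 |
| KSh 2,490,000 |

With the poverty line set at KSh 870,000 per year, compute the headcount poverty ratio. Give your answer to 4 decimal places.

0.5714

4 of the 7 households have income below KSh 870,000.
H = 4/7 = 0.5714.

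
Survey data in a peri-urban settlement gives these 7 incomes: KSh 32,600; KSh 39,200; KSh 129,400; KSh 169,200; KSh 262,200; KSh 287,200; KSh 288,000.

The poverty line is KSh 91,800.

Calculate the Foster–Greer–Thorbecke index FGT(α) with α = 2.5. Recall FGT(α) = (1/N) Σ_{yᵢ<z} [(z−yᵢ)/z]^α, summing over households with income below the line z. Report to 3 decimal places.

Below z: KSh 32,600, KSh 39,200 (q = 2 of N = 7).
Shortfall ratios: (91800−32600)/91800 = 0.6449; (91800−39200)/91800 = 0.5730.
Raised to α = 2.5: 0.33396; 0.24852.
Sum = 0.582480; FGT(2.5) = 0.582480 / 7 = 0.083.

0.083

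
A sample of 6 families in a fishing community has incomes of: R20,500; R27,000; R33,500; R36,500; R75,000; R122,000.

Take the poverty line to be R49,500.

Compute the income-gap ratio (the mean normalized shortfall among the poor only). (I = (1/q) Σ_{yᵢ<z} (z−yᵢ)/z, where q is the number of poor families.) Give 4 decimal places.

Poor units: R20,500, R27,000, R33,500, R36,500 (q = 4 of N = 6).
Relative gaps: 0.5859, 0.4545, 0.3232, 0.2626; sum = 1.626263.
The income-gap ratio divides by q (the poor only): 1.626263 / 4 = 0.4066.

0.4066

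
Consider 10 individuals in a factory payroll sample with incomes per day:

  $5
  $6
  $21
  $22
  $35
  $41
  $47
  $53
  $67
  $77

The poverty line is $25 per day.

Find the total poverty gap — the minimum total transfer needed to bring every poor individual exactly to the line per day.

$46

Below the line: $5, $6, $21, $22 (q = 4 of N = 10).
Individual gaps: 25−5 = 20; 25−6 = 19; 25−21 = 4; 25−22 = 3.
Aggregate gap = $46.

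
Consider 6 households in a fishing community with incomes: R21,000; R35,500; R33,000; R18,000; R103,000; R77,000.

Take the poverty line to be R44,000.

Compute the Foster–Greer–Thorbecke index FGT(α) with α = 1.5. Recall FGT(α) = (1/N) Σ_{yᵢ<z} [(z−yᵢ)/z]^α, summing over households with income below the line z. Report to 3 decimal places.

0.174

Incomes under z: R18,000, R21,000, R33,000, R35,500 (q = 4 of N = 6).
Gap ratios (z−y)/z: (44000−18000)/44000 = 0.5909; (44000−21000)/44000 = 0.5227; (44000−33000)/44000 = 0.2500; (44000−35500)/44000 = 0.1932.
Raised to α = 1.5: 0.45424; 0.37793; 0.12500; 0.08491.
Sum = 1.042075; FGT(1.5) = 1.042075 / 6 = 0.174.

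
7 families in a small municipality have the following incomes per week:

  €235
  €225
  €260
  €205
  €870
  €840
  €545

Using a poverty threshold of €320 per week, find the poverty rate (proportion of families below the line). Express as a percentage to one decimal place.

57.1%

4 of the 7 families have income below €320.
H = 4/7 = 57.1%.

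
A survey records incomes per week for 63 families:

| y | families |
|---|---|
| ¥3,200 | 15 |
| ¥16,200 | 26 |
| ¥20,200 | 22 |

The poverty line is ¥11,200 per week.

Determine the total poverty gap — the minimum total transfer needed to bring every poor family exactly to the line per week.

Below the line: 15×¥3,200 (q = 15 of N = 63).
Individual gaps: 15×(11200−3200) = 120000.
Aggregate gap = ¥120,000.

¥120,000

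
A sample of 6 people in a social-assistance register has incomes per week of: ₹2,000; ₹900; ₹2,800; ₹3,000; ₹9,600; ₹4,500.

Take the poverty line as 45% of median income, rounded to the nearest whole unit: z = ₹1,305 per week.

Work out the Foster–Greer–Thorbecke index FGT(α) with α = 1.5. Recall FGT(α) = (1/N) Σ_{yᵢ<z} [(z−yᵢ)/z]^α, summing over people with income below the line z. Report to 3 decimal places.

Incomes under z: ₹900 (q = 1 of N = 6).
Shortfall ratios: (1305−900)/1305 = 0.3103.
Raised to α = 1.5: 0.17289.
Sum = 0.172889; FGT(1.5) = 0.172889 / 6 = 0.029.

0.029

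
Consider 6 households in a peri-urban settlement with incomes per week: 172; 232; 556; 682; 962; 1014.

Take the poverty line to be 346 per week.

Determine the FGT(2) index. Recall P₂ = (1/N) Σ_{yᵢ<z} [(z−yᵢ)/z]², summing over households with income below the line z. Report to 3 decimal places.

Incomes under z: 172, 232 (q = 2 of N = 6).
Gap ratios (z−y)/z: (346−172)/346 = 0.5029; (346−232)/346 = 0.3295.
Squared: 0.2529; 0.1086.
Sum = 0.361455; P₂ = 0.361455 / 6 = 0.060.

0.060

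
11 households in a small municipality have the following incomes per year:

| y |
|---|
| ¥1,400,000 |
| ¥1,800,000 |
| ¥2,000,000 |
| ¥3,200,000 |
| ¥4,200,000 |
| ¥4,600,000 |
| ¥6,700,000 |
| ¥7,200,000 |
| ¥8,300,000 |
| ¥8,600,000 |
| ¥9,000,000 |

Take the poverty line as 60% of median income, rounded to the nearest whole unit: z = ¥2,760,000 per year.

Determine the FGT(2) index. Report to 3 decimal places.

Poor units: ¥1,400,000, ¥1,800,000, ¥2,000,000 (q = 3 of N = 11).
Gap ratios (z−y)/z: (2760000−1400000)/2760000 = 0.4928; (2760000−1800000)/2760000 = 0.3478; (2760000−2000000)/2760000 = 0.2754.
Squared: 0.2428; 0.1210; 0.0758.
Sum = 0.439614; P₂ = 0.439614 / 11 = 0.040.

0.040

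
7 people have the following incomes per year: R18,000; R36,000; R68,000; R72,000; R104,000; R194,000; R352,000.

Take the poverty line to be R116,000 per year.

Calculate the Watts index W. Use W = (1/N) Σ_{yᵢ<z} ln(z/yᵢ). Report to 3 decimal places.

0.593

Poor units: R18,000, R36,000, R68,000, R72,000, R104,000 (q = 5 of N = 7).
Log gaps: ln(116000/18000) = 1.8632; ln(116000/36000) = 1.1701; ln(116000/68000) = 0.5341; ln(116000/72000) = 0.4769; ln(116000/104000) = 0.1092.
W = 4.153496 / 7 = 0.593.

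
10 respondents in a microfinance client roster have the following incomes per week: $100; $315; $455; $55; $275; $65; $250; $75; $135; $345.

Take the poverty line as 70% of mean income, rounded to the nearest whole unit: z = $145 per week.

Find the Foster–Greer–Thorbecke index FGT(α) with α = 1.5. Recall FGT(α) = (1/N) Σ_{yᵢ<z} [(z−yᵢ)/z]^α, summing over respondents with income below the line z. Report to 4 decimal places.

Below z: $55, $65, $75, $100, $135 (q = 5 of N = 10).
Normalized shortfalls: (145−55)/145 = 0.6207; (145−65)/145 = 0.5517; (145−75)/145 = 0.4828; (145−100)/145 = 0.3103; (145−135)/145 = 0.0690.
Raised to α = 1.5: 0.48900; 0.40981; 0.33542; 0.17289; 0.01811.
Sum = 1.425238; FGT(1.5) = 1.425238 / 10 = 0.1425.

0.1425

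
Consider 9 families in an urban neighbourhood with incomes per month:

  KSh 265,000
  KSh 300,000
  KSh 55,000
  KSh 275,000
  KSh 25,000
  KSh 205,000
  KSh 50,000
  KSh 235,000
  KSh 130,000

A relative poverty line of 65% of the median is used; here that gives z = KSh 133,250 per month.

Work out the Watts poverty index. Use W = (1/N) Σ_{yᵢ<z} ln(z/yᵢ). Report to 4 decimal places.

Incomes under z: KSh 25,000, KSh 50,000, KSh 55,000, KSh 130,000 (q = 4 of N = 9).
Log gaps: ln(133250/25000) = 1.6734; ln(133250/50000) = 0.9802; ln(133250/55000) = 0.8849; ln(133250/130000) = 0.0247.
W = 3.563142 / 9 = 0.3959.

0.3959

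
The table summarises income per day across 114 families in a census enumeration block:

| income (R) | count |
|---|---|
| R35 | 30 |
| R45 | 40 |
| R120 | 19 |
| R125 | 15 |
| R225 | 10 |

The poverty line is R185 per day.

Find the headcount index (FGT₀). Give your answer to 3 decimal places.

0.912

104 of the 114 families have income below R185.
H = 104/114 = 0.912.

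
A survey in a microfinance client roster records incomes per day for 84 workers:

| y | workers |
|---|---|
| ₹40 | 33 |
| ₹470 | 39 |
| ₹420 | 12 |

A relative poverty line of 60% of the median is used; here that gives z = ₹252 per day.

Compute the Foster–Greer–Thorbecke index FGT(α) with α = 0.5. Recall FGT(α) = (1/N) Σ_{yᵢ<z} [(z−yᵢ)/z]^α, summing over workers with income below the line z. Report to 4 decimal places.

Below the line: 33×₹40 (q = 33 of N = 84).
Gap ratios (z−y)/z: (252−40)/252 = 0.8413 (×33).
Raised to α = 0.5: 0.91721 (×33).
Sum = 30.267852; FGT(0.5) = 30.267852 / 84 = 0.3603.

0.3603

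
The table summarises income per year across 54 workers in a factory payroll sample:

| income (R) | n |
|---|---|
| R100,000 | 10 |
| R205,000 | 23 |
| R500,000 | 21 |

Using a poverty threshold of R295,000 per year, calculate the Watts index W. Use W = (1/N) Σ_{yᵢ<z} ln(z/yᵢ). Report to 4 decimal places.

Poor units: 10×R100,000, 23×R205,000 (q = 33 of N = 54).
Log shortfalls: ln(295000/100000) = 1.0818 (×10); ln(295000/205000) = 0.3640 (×23).
W = 19.189255 / 54 = 0.3554.

0.3554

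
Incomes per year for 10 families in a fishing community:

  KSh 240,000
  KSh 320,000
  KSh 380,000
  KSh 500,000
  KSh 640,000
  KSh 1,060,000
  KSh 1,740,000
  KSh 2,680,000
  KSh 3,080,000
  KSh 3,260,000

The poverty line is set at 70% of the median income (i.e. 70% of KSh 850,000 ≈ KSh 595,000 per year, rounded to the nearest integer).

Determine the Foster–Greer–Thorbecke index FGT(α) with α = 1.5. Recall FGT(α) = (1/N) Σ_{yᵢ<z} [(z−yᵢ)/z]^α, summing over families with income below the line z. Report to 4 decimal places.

Incomes under z: KSh 240,000, KSh 320,000, KSh 380,000, KSh 500,000 (q = 4 of N = 10).
Gap ratios (z−y)/z: (595000−240000)/595000 = 0.5966; (595000−320000)/595000 = 0.4622; (595000−380000)/595000 = 0.3613; (595000−500000)/595000 = 0.1597.
Raised to α = 1.5: 0.46086; 0.31421; 0.21721; 0.06380.
Sum = 1.056080; FGT(1.5) = 1.056080 / 10 = 0.1056.

0.1056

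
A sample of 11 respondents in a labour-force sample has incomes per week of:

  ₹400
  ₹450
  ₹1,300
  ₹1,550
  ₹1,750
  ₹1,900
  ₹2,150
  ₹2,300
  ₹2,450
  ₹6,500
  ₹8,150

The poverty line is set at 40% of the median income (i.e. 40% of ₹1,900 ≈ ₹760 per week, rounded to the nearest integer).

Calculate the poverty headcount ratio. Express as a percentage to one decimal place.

18.2%

2 of the 11 respondents have income below ₹760.
H = 2/11 = 18.2%.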